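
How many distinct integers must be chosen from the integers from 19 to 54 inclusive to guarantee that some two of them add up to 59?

A set avoiding the sum 59 can contain at most one of each pair {x, 59−x}, plus the 14 elements whose complement lies outside the range.
The integers 30, …, 54 (25 of them) are such a set: any two sum to at least 30+31 = 61 > 59.
Pigeonhole: any 26th integer completes one of the 11 pairs, so 26 choices force a sum of 59.

26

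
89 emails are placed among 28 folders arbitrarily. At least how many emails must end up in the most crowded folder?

Pigeonhole: the 28 folders are the holes and the 89 emails are the pigeons.
If every folder held at most 3 emails, the total would be at most 28 × 3 = 84, which is less than 89.
So some folder holds at least ⌈89/28⌉ = 4 emails.

4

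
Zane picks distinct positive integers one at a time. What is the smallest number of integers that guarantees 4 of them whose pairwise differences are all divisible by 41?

124

Integers whose pairwise differences are multiples of 41 are exactly those sharing a remainder mod 41. The 41 residue classes mod 41 are the pigeonholes.
With 123 integers one could put 3 in each residue class and have no class reach 4.
The 124th integer pushes some class to 4, so 41·3 + 1 = 124.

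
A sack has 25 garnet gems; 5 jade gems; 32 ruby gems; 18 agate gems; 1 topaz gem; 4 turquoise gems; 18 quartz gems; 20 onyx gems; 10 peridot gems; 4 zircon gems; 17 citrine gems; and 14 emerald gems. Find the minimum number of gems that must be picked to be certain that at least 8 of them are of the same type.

71

Pigeonhole: the 12 types are the holes; the gems drawn are the pigeons.
To avoid 8 of any one type, the worst case takes at most 7 of each type, or every gem of a type that has fewer than 7.
That gives 7 + 5 + 7 + 7 + 1 + 4 + 7 + 7 + 7 + 4 + 7 + 7 = 70 gems with no type reaching 8.
The next gem forces some type to 8, so 70 + 1 = 71.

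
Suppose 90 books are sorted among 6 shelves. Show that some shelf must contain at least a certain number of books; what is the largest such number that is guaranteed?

15

By pigeonhole, the 6 shelves are the holes and the 90 books are the pigeons.
If every shelf held at most 14 books, the total would be at most 6 × 14 = 84, which is less than 90.
So some shelf holds at least ⌈90/6⌉ = 15 books.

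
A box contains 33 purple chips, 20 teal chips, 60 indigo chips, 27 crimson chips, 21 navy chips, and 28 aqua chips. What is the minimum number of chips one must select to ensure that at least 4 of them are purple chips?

In the worst case for collecting purple chips, every non-purple chip comes out first.
There are 20 + 60 + 27 + 21 + 28 = 156 non-purple chips altogether.
After those, each further chip must be purple, so 156 + 4 = 160 draws guarantee 4 purple chips.

160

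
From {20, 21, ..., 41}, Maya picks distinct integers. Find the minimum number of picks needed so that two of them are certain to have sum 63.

13

Group the elements by complementary pair {x, 63−x}: {22,41}, {23,40}, {24,39}, …, giving 10 two-element pairs and 2 integers whose partner 63−x falls outside [20,41].
By pigeonhole, treating each of those 12 groups as a pigeonhole, one can pick one integer per group — 12 integers — with no two summing to 63.
The 13th integer lands in an occupied pair, forcing a sum of 63.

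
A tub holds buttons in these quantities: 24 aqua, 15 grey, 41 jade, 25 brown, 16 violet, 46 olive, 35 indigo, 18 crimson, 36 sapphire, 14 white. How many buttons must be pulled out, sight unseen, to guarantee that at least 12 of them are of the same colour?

The 10 colours are the holes; the buttons drawn are the pigeons.
To avoid 12 of any one colour, the worst case takes at most 11 of each colour.
That gives 11 + 11 + 11 + 11 + 11 + 11 + 11 + 11 + 11 + 11 = 110 buttons with no colour reaching 12.
The next button forces some colour to 12, so 110 + 1 = 111.

111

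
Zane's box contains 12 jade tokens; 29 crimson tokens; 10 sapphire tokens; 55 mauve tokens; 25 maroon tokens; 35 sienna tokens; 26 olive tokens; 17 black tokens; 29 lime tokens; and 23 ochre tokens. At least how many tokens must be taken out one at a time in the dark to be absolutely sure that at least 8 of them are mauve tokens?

214

In the worst case for collecting mauve tokens, every non-mauve token comes out first.
There are 12 + 29 + 10 + 25 + 35 + 26 + 17 + 29 + 23 = 206 non-mauve tokens altogether.
After those, each further token must be mauve, so 206 + 8 = 214 draws guarantee 8 mauve tokens.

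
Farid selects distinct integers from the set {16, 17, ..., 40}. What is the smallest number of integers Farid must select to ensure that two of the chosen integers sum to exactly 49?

17

Two chosen integers sum to 49 exactly when both halves of some pair {x, 49−x} with 16 ≤ x ≤ 49−x ≤ 33 are chosen — 9 such pairs.
The remaining 7 elements (those with no distinct partner in range) can never complete a 49-sum, so the worst case takes all of them and one from each pair: 7 + 9 = 16.
By the pigeonhole principle, the 17th integer has to be the second member of some pair, so 16 + 1 = 17.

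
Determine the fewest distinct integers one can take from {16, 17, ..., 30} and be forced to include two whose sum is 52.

12

A set avoiding the sum 52 can contain at most one of each pair {x, 52−x}, plus the 7 elements whose complement lies outside the range or equal to its own complement.
The integers 16, …, 26 (11 of them) are such a set: any two sum to at least 16+17 = 33 and at most 25+26 = 51 < 52.
By the pigeonhole principle, any 12th integer completes one of the 4 pairs, so 12 choices force a sum of 52.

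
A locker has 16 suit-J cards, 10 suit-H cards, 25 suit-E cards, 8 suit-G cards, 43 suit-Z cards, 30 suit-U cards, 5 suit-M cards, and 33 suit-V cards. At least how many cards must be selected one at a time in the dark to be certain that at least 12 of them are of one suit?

79

An adversary could hand out at most 11 cards per suit (suit-H, suit-G, suit-M run out sooner): 11 + 10 + 11 + 8 + 11 + 11 + 5 + 11 = 78 cards and still no suit has 12.
One more card lands in a suit already at 11, so 79 draws are enough and 78 are not.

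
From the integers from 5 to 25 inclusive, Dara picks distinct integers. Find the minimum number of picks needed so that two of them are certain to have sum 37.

Group the elements by complementary pair {x, 37−x}: {12,25}, {13,24}, {14,23}, …, giving 7 two-element pairs and 7 integers whose partner 37−x falls outside [5,25].
Treating each of those 14 groups as a pigeonhole, one can pick one integer per group — 14 integers — with no two summing to 37.
The 15th integer lands in an occupied pair, forcing a sum of 37.

15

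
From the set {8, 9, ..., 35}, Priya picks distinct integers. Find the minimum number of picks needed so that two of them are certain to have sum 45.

16

Two chosen integers sum to 45 exactly when both halves of some pair {x, 45−x} with 10 ≤ x ≤ 45−x ≤ 35 are chosen — 13 such pairs.
The remaining 2 elements (those with no distinct partner in range) can never complete a 45-sum, so the worst case takes all of them and one from each pair: 2 + 13 = 15.
By the pigeonhole principle, the 16th integer has to be the second member of some pair, so 15 + 1 = 16.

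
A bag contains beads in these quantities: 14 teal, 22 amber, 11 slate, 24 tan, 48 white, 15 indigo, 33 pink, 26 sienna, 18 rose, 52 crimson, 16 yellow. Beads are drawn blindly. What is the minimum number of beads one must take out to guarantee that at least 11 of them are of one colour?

An adversary could hand out at most 10 beads per colour: 10 + 10 + 10 + 10 + 10 + 10 + 10 + 10 + 10 + 10 + 10 = 110 beads and still no colour has 11.
One more bead lands in a colour already at 10, so 111 draws are enough and 110 are not.

111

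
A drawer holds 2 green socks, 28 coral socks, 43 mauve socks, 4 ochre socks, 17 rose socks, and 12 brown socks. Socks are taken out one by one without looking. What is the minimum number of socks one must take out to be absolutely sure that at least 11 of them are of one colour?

47

An adversary could hand out at most 10 socks per colour (green, ochre run out sooner): 2 + 10 + 10 + 4 + 10 + 10 = 46 socks and still no colour has 11.
One more sock lands in a colour already at 10, so 47 draws are enough and 46 are not.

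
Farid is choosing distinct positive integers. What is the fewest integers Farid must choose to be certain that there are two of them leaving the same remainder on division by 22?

23

By the pigeonhole principle, the 22 residue classes mod 22 are the pigeonholes.
With 22 integers one could put 1 in each residue class and have no class reach 2.
The 23rd integer pushes some class to 2, so 22·1 + 1 = 23.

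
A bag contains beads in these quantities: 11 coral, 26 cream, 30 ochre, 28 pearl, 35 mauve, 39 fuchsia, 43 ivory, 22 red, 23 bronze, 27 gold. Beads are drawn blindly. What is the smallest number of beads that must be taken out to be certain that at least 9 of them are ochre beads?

In the worst case for collecting ochre beads, every non-ochre bead comes out first.
There are 11 + 26 + 28 + 35 + 39 + 43 + 22 + 23 + 27 = 254 non-ochre beads altogether.
After those, each further bead must be ochre, so 254 + 9 = 263 draws guarantee 9 ochre beads.

263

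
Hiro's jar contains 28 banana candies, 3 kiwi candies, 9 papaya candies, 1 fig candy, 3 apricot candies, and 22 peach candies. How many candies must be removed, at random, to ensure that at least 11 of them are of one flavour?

An adversary could hand out at most 10 candies per flavour (4 flavours run out sooner): 10 + 3 + 9 + 1 + 3 + 10 = 36 candies and still no flavour has 11.
One more candy lands in a flavour already at 10, so 37 draws are enough and 36 are not.

37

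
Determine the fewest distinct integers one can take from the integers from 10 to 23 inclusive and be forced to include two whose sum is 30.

Group the elements by complementary pair {x, 30−x}: {10,20}, {11,19}, {12,18}, …, giving 5 two-element pairs; the single value 15 (it cannot pair with itself since the integers are distinct); and 3 integers whose partner 30−x falls outside [10,23].
By the pigeonhole principle, treating each of those 9 groups as a pigeonhole, one can pick one integer per group — 9 integers — with no two summing to 30.
The 10th integer lands in an occupied pair, forcing a sum of 30.

10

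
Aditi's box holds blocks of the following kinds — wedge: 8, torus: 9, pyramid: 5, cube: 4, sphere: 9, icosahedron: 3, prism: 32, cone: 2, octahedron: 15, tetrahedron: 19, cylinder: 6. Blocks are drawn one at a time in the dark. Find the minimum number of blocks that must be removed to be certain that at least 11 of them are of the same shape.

77

An adversary could hand out at most 10 blocks per shape (8 shapes run out sooner): 8 + 9 + 5 + 4 + 9 + 3 + 10 + 2 + 10 + 10 + 6 = 76 blocks and still no shape has 11.
Pigeonhole: one more block lands in a shape already at 10, so 77 draws are enough and 76 are not.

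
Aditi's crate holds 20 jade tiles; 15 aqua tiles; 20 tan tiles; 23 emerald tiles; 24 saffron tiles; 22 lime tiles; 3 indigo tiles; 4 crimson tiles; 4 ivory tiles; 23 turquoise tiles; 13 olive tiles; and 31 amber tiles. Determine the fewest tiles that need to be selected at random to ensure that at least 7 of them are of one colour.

66

An adversary could hand out at most 6 tiles per colour (indigo, crimson, ivory run out sooner): 6 + 6 + 6 + 6 + 6 + 6 + 3 + 4 + 4 + 6 + 6 + 6 = 65 tiles and still no colour has 7.
By the pigeonhole principle, one more tile lands in a colour already at 6, so 66 draws are enough and 65 are not.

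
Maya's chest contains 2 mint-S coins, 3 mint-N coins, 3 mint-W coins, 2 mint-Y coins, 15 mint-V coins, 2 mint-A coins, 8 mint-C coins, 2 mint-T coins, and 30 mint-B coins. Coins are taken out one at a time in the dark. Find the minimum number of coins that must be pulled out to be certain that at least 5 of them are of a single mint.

27

The 9 mints are the holes; the coins drawn are the pigeons.
To avoid 5 of any one mint, the worst case takes at most 4 of each mint, or every coin of a mint that has fewer than 4.
That gives 2 + 3 + 3 + 2 + 4 + 2 + 4 + 2 + 4 = 26 coins with no mint reaching 5.
The next coin forces some mint to 5, so 26 + 1 = 27.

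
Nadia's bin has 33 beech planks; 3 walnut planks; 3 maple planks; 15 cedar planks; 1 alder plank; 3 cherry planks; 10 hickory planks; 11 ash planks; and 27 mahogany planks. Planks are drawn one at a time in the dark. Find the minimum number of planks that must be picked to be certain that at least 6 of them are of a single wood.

By the pigeonhole principle, put each drawn plank into a box by wood. The largest draw with every box below 6 takes min(count, 5) from each wood; woods with fewer than 5 contribute all they have.
Σ min(cᵢ, 5) = 5 + 3 + 3 + 5 + 1 + 3 + 5 + 5 + 5 = 35.
Draw number 35 + 1 = 36 must push one box to 6.

36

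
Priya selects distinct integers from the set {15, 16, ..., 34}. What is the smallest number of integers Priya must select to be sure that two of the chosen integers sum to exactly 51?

12

Two chosen integers sum to 51 exactly when both halves of some pair {x, 51−x} with 17 ≤ x ≤ 51−x ≤ 34 are chosen — 9 such pairs.
The remaining 2 elements (those with no distinct partner in range) can never complete a 51-sum, so the worst case takes all of them and one from each pair: 2 + 9 = 11.
Pigeonhole: the 12th integer has to be the second member of some pair, so 11 + 1 = 12.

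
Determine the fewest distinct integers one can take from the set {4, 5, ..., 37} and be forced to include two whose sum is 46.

A set avoiding the sum 46 can contain at most one of each pair {x, 46−x}, plus the 6 elements whose complement lies outside the range or equal to its own complement.
The integers 4, …, 23 (20 of them) are such a set: any two sum to at least 4+5 = 9 and at most 22+23 = 45 < 46.
Any 21st integer completes one of the 14 pairs, so 21 choices force a sum of 46.

21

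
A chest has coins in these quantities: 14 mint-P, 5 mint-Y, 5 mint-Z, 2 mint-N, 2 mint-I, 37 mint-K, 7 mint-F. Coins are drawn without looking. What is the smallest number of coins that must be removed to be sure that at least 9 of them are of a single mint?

38

By pigeonhole, put each drawn coin into a box by mint. The largest draw with every box below 9 takes min(count, 8) from each mint; mints with fewer than 8 contribute all they have.
Σ min(cᵢ, 8) = 8 + 5 + 5 + 2 + 2 + 8 + 7 = 37.
Draw number 37 + 1 = 38 must push one box to 9.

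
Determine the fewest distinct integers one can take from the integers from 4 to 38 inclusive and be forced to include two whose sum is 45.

20

Group the elements by complementary pair {x, 45−x}: {7,38}, {8,37}, {9,36}, …, giving 16 two-element pairs and 3 integers whose partner 45−x falls outside [4,38].
By the pigeonhole principle, treating each of those 19 groups as a pigeonhole, one can pick one integer per group — 19 integers — with no two summing to 45.
The 20th integer lands in an occupied pair, forcing a sum of 45.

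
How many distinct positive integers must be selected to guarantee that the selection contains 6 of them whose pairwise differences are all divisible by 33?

Integers whose pairwise differences are multiples of 33 are exactly those sharing a remainder mod 33. The 33 residue classes mod 33 are the pigeonholes.
With 165 integers one could put 5 in each residue class and have no class reach 6.
The 166th integer pushes some class to 6, so 33·5 + 1 = 166.

166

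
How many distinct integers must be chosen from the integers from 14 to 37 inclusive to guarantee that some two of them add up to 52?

A set avoiding the sum 52 can contain at most one of each pair {x, 52−x}, plus the 2 elements whose complement lies outside the range or equal to its own complement.
The integers 14, …, 26 (13 of them) are such a set: any two sum to at least 14+15 = 29 and at most 25+26 = 51 < 52.
Pigeonhole: any 14th integer completes one of the 11 pairs, so 14 choices force a sum of 52.

14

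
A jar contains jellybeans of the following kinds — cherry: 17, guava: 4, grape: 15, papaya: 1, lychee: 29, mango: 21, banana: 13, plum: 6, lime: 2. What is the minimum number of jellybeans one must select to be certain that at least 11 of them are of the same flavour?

An adversary could hand out at most 10 jellybeans per flavour (4 flavours run out sooner): 10 + 4 + 10 + 1 + 10 + 10 + 10 + 6 + 2 = 63 jellybeans and still no flavour has 11.
One more jellybean lands in a flavour already at 10, so 64 draws are enough and 63 are not.

64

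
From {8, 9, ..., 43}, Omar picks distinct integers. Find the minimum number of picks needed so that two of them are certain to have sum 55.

21

Two chosen integers sum to 55 exactly when both halves of some pair {x, 55−x} with 12 ≤ x ≤ 55−x ≤ 43 are chosen — 16 such pairs.
The remaining 4 elements (those with no distinct partner in range) can never complete a 55-sum, so the worst case takes all of them and one from each pair: 4 + 16 = 20.
By the pigeonhole principle, the 21st integer has to be the second member of some pair, so 20 + 1 = 21.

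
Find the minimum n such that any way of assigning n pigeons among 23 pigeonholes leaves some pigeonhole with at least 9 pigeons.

185

With 184 pigeons one could put exactly 8 in each of the 23 pigeonholes, and no pigeonhole would reach 9.
One more pigeon must land in a pigeonhole that already has 8, giving it 9.
So 23 × 8 + 1 = 185 pigeons are required.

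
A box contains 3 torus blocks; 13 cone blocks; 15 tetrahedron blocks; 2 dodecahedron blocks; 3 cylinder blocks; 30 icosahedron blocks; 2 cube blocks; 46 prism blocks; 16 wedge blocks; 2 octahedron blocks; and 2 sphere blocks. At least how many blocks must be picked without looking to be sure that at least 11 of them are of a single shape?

The 11 shapes are the holes; the blocks drawn are the pigeons.
To avoid 11 of any one shape, the worst case takes at most 10 of each shape, or every block of a shape that has fewer than 10.
That gives 3 + 10 + 10 + 2 + 3 + 10 + 2 + 10 + 10 + 2 + 2 = 64 blocks with no shape reaching 11.
The next block forces some shape to 11, so 64 + 1 = 65.

65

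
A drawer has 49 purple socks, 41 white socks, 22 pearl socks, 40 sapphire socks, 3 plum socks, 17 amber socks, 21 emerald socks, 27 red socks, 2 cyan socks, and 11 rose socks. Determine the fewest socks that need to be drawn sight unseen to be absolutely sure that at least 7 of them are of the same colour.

An adversary could hand out at most 6 socks per colour (plum, cyan run out sooner): 6 + 6 + 6 + 6 + 3 + 6 + 6 + 6 + 2 + 6 = 53 socks and still no colour has 7.
One more sock lands in a colour already at 6, so 54 draws are enough and 53 are not.

54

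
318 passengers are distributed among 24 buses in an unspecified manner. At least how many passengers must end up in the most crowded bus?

14

By the pigeonhole principle, the 24 buses are the holes and the 318 passengers are the pigeons.
If every bus held at most 13 passengers, the total would be at most 24 × 13 = 312, which is less than 318.
So some bus holds at least ⌈318/24⌉ = 14 passengers.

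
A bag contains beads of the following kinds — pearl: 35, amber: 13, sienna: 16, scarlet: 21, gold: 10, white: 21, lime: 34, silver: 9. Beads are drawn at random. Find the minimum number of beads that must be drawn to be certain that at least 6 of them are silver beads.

156

In the worst case for collecting silver beads, every non-silver bead comes out first.
There are 35 + 13 + 16 + 21 + 10 + 21 + 34 = 150 non-silver beads altogether.
After those, each further bead must be silver, so 150 + 6 = 156 draws guarantee 6 silver beads.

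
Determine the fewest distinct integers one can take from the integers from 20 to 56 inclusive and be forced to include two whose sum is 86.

25

A set avoiding the sum 86 can contain at most one of each pair {x, 86−x}, plus the 11 elements whose complement lies outside the range or equal to its own complement.
The integers 20, …, 43 (24 of them) are such a set: any two sum to at least 20+21 = 41 and at most 42+43 = 85 < 86.
By pigeonhole, any 25th integer completes one of the 13 pairs, so 25 choices force a sum of 86.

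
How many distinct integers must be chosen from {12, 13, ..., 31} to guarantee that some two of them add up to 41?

Two chosen integers sum to 41 exactly when both halves of some pair {x, 41−x} with 12 ≤ x ≤ 41−x ≤ 29 are chosen — 9 such pairs.
The remaining 2 elements (those with no distinct partner in range) can never complete a 41-sum, so the worst case takes all of them and one from each pair: 2 + 9 = 11.
The 12th integer has to be the second member of some pair, so 11 + 1 = 12.

12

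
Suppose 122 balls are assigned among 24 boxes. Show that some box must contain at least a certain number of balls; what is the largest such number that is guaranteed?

6

By the pigeonhole principle, the 24 boxes are the holes and the 122 balls are the pigeons.
If every box held at most 5 balls, the total would be at most 24 × 5 = 120, which is less than 122.
So some box holds at least ⌈122/24⌉ = 6 balls.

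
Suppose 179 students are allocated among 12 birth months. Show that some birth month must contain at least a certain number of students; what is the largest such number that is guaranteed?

15

The 12 birth months are the holes and the 179 students are the pigeons.
If every birth month held at most 14 students, the total would be at most 12 × 14 = 168, which is less than 179.
So some birth month holds at least ⌈179/12⌉ = 15 students.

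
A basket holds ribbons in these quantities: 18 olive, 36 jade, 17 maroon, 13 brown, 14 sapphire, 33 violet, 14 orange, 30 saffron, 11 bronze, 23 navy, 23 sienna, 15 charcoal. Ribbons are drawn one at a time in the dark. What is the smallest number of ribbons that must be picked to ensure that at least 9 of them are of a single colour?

97

Pigeonhole: put each drawn ribbon into a box by colour. The largest draw with every box below 9 takes min(count, 8) from each colour.
Σ min(cᵢ, 8) = 8 + 8 + 8 + 8 + 8 + 8 + 8 + 8 + 8 + 8 + 8 + 8 = 96.
Draw number 96 + 1 = 97 must push one box to 9.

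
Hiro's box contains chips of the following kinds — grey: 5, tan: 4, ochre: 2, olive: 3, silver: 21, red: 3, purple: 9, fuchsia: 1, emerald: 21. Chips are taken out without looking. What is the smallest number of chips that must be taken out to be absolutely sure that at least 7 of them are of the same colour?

Pigeonhole: the 9 colours are the holes; the chips drawn are the pigeons.
To avoid 7 of any one colour, the worst case takes at most 6 of each colour, or every chip of a colour that has fewer than 6.
That gives 5 + 4 + 2 + 3 + 6 + 3 + 6 + 1 + 6 = 36 chips with no colour reaching 7.
The next chip forces some colour to 7, so 36 + 1 = 37.

37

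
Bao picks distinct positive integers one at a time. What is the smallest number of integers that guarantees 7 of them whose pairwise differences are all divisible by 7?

Integers whose pairwise differences are multiples of 7 are exactly those sharing a remainder mod 7. The 7 residue classes mod 7 are the pigeonholes.
With 42 integers one could put 6 in each residue class and have no class reach 7.
The 43rd integer pushes some class to 7, so 7·6 + 1 = 43.

43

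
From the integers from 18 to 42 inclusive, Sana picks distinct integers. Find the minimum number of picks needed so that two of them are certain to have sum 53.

A set avoiding the sum 53 can contain at most one of each pair {x, 53−x}, plus the 7 elements whose complement lies outside the range.
The integers 27, …, 42 (16 of them) are such a set: any two sum to at least 27+28 = 55 > 53.
Any 17th integer completes one of the 9 pairs, so 17 choices force a sum of 53.

17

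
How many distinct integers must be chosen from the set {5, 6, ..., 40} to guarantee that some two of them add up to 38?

23

A set avoiding the sum 38 can contain at most one of each pair {x, 38−x}, plus the 8 elements whose complement lies outside the range or equal to its own complement.
The integers 19, …, 40 (22 of them) are such a set: any two sum to at least 19+20 = 39 > 38.
By the pigeonhole principle, any 23rd integer completes one of the 14 pairs, so 23 choices force a sum of 38.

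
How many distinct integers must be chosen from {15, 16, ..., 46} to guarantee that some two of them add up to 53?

A set avoiding the sum 53 can contain at most one of each pair {x, 53−x}, plus the 8 elements whose complement lies outside the range.
The integers 27, …, 46 (20 of them) are such a set: any two sum to at least 27+28 = 55 > 53.
Any 21st integer completes one of the 12 pairs, so 21 choices force a sum of 53.

21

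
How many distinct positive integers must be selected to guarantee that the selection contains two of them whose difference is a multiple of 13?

Integers whose pairwise differences are multiples of 13 are exactly those sharing a remainder mod 13. By pigeonhole, the 13 residue classes mod 13 are the pigeonholes.
With 13 integers one could put 1 in each residue class and have no class reach 2.
The 14th integer pushes some class to 2, so 13·1 + 1 = 14.

14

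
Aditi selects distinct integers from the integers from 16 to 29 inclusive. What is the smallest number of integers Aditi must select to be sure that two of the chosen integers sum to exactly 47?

Group the elements by complementary pair {x, 47−x}: {18,29}, {19,28}, {20,27}, …, giving 6 two-element pairs and 2 integers whose partner 47−x falls outside [16,29].
Treating each of those 8 groups as a pigeonhole, one can pick one integer per group — 8 integers — with no two summing to 47.
The 9th integer lands in an occupied pair, forcing a sum of 47.

9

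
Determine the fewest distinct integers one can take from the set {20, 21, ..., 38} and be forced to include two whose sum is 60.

A set avoiding the sum 60 can contain at most one of each pair {x, 60−x}, plus the 3 elements whose complement lies outside the range or equal to its own complement.
The integers 20, …, 30 (11 of them) are such a set: any two sum to at least 20+21 = 41 and at most 29+30 = 59 < 60.
Any 12th integer completes one of the 8 pairs, so 12 choices force a sum of 60.

12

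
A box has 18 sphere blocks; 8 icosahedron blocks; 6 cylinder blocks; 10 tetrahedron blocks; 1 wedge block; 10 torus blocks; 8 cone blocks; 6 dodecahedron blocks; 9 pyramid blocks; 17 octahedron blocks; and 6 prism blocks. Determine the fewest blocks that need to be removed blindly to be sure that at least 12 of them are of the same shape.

87

The 11 shapes are the holes; the blocks drawn are the pigeons.
To avoid 12 of any one shape, the worst case takes at most 11 of each shape, or every block of a shape that has fewer than 11.
That gives 11 + 8 + 6 + 10 + 1 + 10 + 8 + 6 + 9 + 11 + 6 = 86 blocks with no shape reaching 12.
The next block forces some shape to 12, so 86 + 1 = 87.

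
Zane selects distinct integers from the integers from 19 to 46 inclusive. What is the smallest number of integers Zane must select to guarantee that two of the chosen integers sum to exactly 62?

17

Group the elements by complementary pair {x, 62−x}: {19,43}, {20,42}, {21,41}, …, giving 12 two-element pairs; the single value 31 (it cannot pair with itself since the integers are distinct); and 3 integers whose partner 62−x falls outside [19,46].
Treating each of those 16 groups as a pigeonhole, one can pick one integer per group — 16 integers — with no two summing to 62.
The 17th integer lands in an occupied pair, forcing a sum of 62.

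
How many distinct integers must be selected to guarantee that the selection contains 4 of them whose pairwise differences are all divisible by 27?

Integers whose pairwise differences are multiples of 27 are exactly those sharing a remainder mod 27. By pigeonhole, the 27 residue classes mod 27 are the pigeonholes.
With 81 integers one could put 3 in each residue class and have no class reach 4.
The 82nd integer pushes some class to 4, so 27·3 + 1 = 82.

82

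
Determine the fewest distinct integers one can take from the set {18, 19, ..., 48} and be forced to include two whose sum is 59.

A set avoiding the sum 59 can contain at most one of each pair {x, 59−x}, plus the 7 elements whose complement lies outside the range.
The integers 30, …, 48 (19 of them) are such a set: any two sum to at least 30+31 = 61 > 59.
Pigeonhole: any 20th integer completes one of the 12 pairs, so 20 choices force a sum of 59.

20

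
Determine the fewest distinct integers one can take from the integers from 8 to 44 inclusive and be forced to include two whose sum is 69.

28

Group the elements by complementary pair {x, 69−x}: {25,44}, {26,43}, {27,42}, …, giving 10 two-element pairs and 17 integers whose partner 69−x falls outside [8,44].
Treating each of those 27 groups as a pigeonhole, one can pick one integer per group — 27 integers — with no two summing to 69.
The 28th integer lands in an occupied pair, forcing a sum of 69.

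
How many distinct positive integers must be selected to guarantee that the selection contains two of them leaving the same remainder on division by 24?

By pigeonhole, the 24 residue classes mod 24 are the pigeonholes.
With 24 integers one could put 1 in each residue class and have no class reach 2.
The 25th integer pushes some class to 2, so 24·1 + 1 = 25.

25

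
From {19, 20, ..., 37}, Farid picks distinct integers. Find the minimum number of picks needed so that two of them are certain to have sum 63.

14

A set avoiding the sum 63 can contain at most one of each pair {x, 63−x}, plus the 7 elements whose complement lies outside the range.
The integers 19, …, 31 (13 of them) are such a set: any two sum to at least 19+20 = 39 and at most 30+31 = 61 < 63.
By pigeonhole, any 14th integer completes one of the 6 pairs, so 14 choices force a sum of 63.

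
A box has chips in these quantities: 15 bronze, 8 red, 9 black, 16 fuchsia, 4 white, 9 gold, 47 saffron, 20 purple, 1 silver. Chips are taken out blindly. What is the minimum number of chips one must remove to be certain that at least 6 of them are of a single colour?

41

An adversary could hand out at most 5 chips per colour (white, silver run out sooner): 5 + 5 + 5 + 5 + 4 + 5 + 5 + 5 + 1 = 40 chips and still no colour has 6.
One more chip lands in a colour already at 5, so 41 draws are enough and 40 are not.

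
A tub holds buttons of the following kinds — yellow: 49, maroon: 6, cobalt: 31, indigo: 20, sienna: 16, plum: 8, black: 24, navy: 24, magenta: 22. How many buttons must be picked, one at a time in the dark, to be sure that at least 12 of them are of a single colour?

92

Put each drawn button into a box by colour. The largest draw with every box below 12 takes min(count, 11) from each colour; colours with fewer than 11 contribute all they have.
Σ min(cᵢ, 11) = 11 + 6 + 11 + 11 + 11 + 8 + 11 + 11 + 11 = 91.
Draw number 91 + 1 = 92 must push one box to 12.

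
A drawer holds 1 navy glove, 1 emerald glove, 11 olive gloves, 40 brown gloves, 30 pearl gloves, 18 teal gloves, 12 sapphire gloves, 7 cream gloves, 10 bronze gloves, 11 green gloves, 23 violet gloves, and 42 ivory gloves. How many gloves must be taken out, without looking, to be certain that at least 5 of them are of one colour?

By the pigeonhole principle, put each drawn glove into a box by colour. The largest draw with every box below 5 takes min(count, 4) from each colour; colours with fewer than 4 contribute all they have.
Σ min(cᵢ, 4) = 1 + 1 + 4 + 4 + 4 + 4 + 4 + 4 + 4 + 4 + 4 + 4 = 42.
Draw number 42 + 1 = 43 must push one box to 5.

43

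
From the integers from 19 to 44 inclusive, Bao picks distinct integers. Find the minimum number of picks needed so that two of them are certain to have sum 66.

Two chosen integers sum to 66 exactly when both halves of some pair {x, 66−x} with 22 ≤ x ≤ 66−x ≤ 44 are chosen — 11 such pairs.
The remaining 4 elements (those with no distinct partner in range) can never complete a 66-sum, so the worst case takes all of them and one from each pair: 4 + 11 = 15.
Pigeonhole: the 16th integer has to be the second member of some pair, so 15 + 1 = 16.

16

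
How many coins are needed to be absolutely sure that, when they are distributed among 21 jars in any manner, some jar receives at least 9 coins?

With 168 coins one could put exactly 8 in each of the 21 jars, and no jar would reach 9.
One more coin must land in a jar that already has 8, giving it 9.
So 21 × 8 + 1 = 169 coins are required.

169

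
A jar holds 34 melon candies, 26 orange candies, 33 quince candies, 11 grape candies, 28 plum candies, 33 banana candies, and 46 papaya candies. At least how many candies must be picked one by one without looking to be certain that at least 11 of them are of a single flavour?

By the pigeonhole principle, put each drawn candy into a box by flavour. The largest draw with every box below 11 takes min(count, 10) from each flavour.
Σ min(cᵢ, 10) = 10 + 10 + 10 + 10 + 10 + 10 + 10 = 70.
Draw number 70 + 1 = 71 must push one box to 11.

71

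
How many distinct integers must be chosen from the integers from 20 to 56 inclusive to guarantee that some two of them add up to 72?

Two chosen integers sum to 72 exactly when both halves of some pair {x, 72−x} with 20 ≤ x ≤ 72−x ≤ 52 are chosen — 16 such pairs.
The remaining 5 elements (those with no distinct partner in range) can never complete a 72-sum, so the worst case takes all of them and one from each pair: 5 + 16 = 21.
Pigeonhole: the 22nd integer has to be the second member of some pair, so 21 + 1 = 22.

22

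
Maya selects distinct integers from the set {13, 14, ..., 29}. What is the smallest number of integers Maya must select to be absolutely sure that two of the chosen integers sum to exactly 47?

Group the elements by complementary pair {x, 47−x}: {18,29}, {19,28}, {20,27}, …, giving 6 two-element pairs and 5 integers whose partner 47−x falls outside [13,29].
By the pigeonhole principle, treating each of those 11 groups as a pigeonhole, one can pick one integer per group — 11 integers — with no two summing to 47.
The 12th integer lands in an occupied pair, forcing a sum of 47.

12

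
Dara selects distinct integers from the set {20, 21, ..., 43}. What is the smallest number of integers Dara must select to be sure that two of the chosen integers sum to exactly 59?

15

A set avoiding the sum 59 can contain at most one of each pair {x, 59−x}, plus the 4 elements whose complement lies outside the range.
The integers 30, …, 43 (14 of them) are such a set: any two sum to at least 30+31 = 61 > 59.
Any 15th integer completes one of the 10 pairs, so 15 choices force a sum of 59.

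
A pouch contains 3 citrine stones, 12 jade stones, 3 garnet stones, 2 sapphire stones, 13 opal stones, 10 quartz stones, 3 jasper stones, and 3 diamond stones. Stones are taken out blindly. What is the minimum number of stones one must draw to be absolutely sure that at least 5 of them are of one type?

27

Pigeonhole: put each drawn stone into a box by type. The largest draw with every box below 5 takes min(count, 4) from each type; types with fewer than 4 contribute all they have.
Σ min(cᵢ, 4) = 3 + 4 + 3 + 2 + 4 + 4 + 3 + 3 = 26.
Draw number 26 + 1 = 27 must push one box to 5.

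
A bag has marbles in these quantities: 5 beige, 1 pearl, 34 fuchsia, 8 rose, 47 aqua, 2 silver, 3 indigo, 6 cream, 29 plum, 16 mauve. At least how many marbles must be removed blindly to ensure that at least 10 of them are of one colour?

62

By the pigeonhole principle, put each drawn marble into a box by colour. The largest draw with every box below 10 takes min(count, 9) from each colour; colours with fewer than 9 contribute all they have.
Σ min(cᵢ, 9) = 5 + 1 + 9 + 8 + 9 + 2 + 3 + 6 + 9 + 9 = 61.
Draw number 61 + 1 = 62 must push one box to 10.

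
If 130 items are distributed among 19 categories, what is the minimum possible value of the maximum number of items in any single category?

7

The 19 categories are the holes and the 130 items are the pigeons.
If every category held at most 6 items, the total would be at most 19 × 6 = 114, which is less than 130.
So some category holds at least ⌈130/19⌉ = 7 items.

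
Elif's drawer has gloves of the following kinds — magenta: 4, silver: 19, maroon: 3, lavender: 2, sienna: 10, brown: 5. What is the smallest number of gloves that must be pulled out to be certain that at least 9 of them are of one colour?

Pigeonhole: the 6 colours are the holes; the gloves drawn are the pigeons.
To avoid 9 of any one colour, the worst case takes at most 8 of each colour, or every glove of a colour that has fewer than 8.
That gives 4 + 8 + 3 + 2 + 8 + 5 = 30 gloves with no colour reaching 9.
The next glove forces some colour to 9, so 30 + 1 = 31.

31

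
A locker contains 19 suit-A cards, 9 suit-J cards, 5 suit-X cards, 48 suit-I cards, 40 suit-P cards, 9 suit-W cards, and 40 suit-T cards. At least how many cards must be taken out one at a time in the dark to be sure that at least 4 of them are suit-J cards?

In the worst case for collecting suit-J cards, every non-suit-J card comes out first.
There are 19 + 5 + 48 + 40 + 9 + 40 = 161 non-suit-J cards altogether.
After those, each further card must be suit-J, so 161 + 4 = 165 draws guarantee 4 suit-J cards.

165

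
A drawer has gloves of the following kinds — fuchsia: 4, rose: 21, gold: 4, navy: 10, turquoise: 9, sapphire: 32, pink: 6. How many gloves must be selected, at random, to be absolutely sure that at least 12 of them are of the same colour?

An adversary could hand out at most 11 gloves per colour (5 colours run out sooner): 4 + 11 + 4 + 10 + 9 + 11 + 6 = 55 gloves and still no colour has 12.
One more glove lands in a colour already at 11, so 56 draws are enough and 55 are not.

56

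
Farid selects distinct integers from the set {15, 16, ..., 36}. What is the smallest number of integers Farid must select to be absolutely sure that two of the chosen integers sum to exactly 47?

14

A set avoiding the sum 47 can contain at most one of each pair {x, 47−x}, plus the 4 elements whose complement lies outside the range.
The integers 24, …, 36 (13 of them) are such a set: any two sum to at least 24+25 = 49 > 47.
Pigeonhole: any 14th integer completes one of the 9 pairs, so 14 choices force a sum of 47.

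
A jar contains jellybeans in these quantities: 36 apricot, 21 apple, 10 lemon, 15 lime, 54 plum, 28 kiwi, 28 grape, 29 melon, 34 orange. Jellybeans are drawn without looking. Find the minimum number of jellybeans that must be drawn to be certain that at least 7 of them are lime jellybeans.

In the worst case for collecting lime jellybeans, every non-lime jellybean comes out first.
There are 36 + 21 + 10 + 54 + 28 + 28 + 29 + 34 = 240 non-lime jellybeans altogether.
After those, each further jellybean must be lime, so 240 + 7 = 247 draws guarantee 7 lime jellybeans.

247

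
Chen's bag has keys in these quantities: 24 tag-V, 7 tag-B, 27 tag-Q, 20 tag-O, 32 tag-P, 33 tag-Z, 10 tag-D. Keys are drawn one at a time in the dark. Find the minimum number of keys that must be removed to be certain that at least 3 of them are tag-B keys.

149

In the worst case for collecting tag-B keys, every non-tag-B key comes out first.
There are 24 + 27 + 20 + 32 + 33 + 10 = 146 non-tag-B keys altogether.
After those, each further key must be tag-B, so 146 + 3 = 149 draws guarantee 3 tag-B keys.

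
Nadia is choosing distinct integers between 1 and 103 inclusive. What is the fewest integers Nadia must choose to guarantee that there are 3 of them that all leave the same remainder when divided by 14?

29

The 14 residue classes mod 14 are the pigeonholes.
With 28 integers one could put 2 in each residue class and have no class reach 3.
The 29th integer pushes some class to 3, so 14·2 + 1 = 29.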